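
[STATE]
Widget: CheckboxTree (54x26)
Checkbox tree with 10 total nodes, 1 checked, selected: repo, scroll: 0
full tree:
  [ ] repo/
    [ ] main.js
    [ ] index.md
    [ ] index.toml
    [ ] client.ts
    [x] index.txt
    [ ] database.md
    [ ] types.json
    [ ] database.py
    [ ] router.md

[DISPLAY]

>[-] repo/                                            
   [ ] main.js                                        
   [ ] index.md                                       
   [ ] index.toml                                     
   [ ] client.ts                                      
   [x] index.txt                                      
   [ ] database.md                                    
   [ ] types.json                                     
   [ ] database.py                                    
   [ ] router.md                                      
                                                      
                                                      
                                                      
                                                      
                                                      
                                                      
                                                      
                                                      
                                                      
                                                      
                                                      
                                                      
                                                      
                                                      
                                                      
                                                      


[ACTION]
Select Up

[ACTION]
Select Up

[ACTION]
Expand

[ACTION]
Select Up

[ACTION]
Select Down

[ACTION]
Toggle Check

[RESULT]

 [-] repo/                                            
>  [x] main.js                                        
   [ ] index.md                                       
   [ ] index.toml                                     
   [ ] client.ts                                      
   [x] index.txt                                      
   [ ] database.md                                    
   [ ] types.json                                     
   [ ] database.py                                    
   [ ] router.md                                      
                                                      
                                                      
                                                      
                                                      
                                                      
                                                      
                                                      
                                                      
                                                      
                                                      
                                                      
                                                      
                                                      
                                                      
                                                      
                                                      


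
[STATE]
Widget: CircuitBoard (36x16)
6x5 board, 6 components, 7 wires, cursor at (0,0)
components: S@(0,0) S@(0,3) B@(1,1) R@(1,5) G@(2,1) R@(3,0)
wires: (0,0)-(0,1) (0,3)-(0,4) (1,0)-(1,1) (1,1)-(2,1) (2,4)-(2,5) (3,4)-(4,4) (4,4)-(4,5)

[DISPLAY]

   0 1 2 3 4 5                      
0  [S]─ ·       S ─ ·               
                                    
1   · ─ B               R           
        │                           
2       G           · ─ ·           
                                    
3   R               ·               
                    │               
4                   · ─ ·           
Cursor: (0,0)                       
                                    
                                    
                                    
                                    
                                    


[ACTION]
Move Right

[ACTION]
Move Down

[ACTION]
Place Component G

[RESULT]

   0 1 2 3 4 5                      
0   S ─ ·       S ─ ·               
                                    
1   · ─[G]              R           
        │                           
2       G           · ─ ·           
                                    
3   R               ·               
                    │               
4                   · ─ ·           
Cursor: (1,1)                       
                                    
                                    
                                    
                                    
                                    


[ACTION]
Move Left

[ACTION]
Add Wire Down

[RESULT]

   0 1 2 3 4 5                      
0   S ─ ·       S ─ ·               
                                    
1  [.]─ G               R           
    │   │                           
2   ·   G           · ─ ·           
                                    
3   R               ·               
                    │               
4                   · ─ ·           
Cursor: (1,0)                       
                                    
                                    
                                    
                                    
                                    


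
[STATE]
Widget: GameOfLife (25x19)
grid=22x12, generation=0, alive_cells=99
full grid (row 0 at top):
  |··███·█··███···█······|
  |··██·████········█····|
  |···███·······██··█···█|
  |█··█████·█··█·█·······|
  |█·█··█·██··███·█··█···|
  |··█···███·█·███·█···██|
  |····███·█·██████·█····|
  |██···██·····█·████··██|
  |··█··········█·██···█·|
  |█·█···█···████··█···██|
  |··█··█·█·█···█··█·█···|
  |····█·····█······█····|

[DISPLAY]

Gen: 0                   
··███·█··███···█······   
··██·████········█····   
···███·······██··█···█   
█··█████·█··█·█·······   
█·█··█·██··███·█··█···   
··█···███·█·███·█···██   
····███·█·██████·█····   
██···██·····█·████··██   
··█··········█·██···█·   
█·█···█···████··█···██   
··█··█·█·█···█··█·█···   
····█·····█······█····   
                         
                         
                         
                         
                         
                         


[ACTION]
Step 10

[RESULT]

Gen: 10                  
······················   
·······██·█·█·········   
···········█··█·······   
···········█··██······   
·······█····█·········   
·········███··█·······   
···██·····██·██·█·····   
··██····█··█···██·█···   
··████·█········█··█··   
·················█··█·   
··················███·   
···················█··   
                         
                         
                         
                         
                         
                         


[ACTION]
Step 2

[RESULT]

Gen: 12                  
······················   
··········██·██·······   
··········█····█······   
··········█·····█·····   
···········█····█·····   
···█········█·········   
···██·····███···██····   
··█··█·····██·█···█···   
····██·····█···██·██··   
···██···········██··█·   
·················██·██   
··················█·█·   
                         
                         
                         
                         
                         
                         


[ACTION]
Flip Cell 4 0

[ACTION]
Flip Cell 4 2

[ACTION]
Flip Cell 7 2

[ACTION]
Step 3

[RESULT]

Gen: 15                  
··········█···········   
·········██···██······   
········██·█·█··█·····   
··········█··██··█····   
···█······██··█··█····   
···██······█···█··█···   
··█··█····███··█··█···   
··██·█·····███········   
·····██····████···██··   
··██·██·······█···██··   
····█···········█·█·██   
·················███··   
                         
                         
                         
                         
                         
                         


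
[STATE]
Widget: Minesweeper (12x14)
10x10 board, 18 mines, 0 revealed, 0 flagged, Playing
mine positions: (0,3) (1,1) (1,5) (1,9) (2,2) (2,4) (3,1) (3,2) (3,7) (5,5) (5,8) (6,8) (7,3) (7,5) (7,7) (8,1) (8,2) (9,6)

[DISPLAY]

■■■■■■■■■■  
■■■■■■■■■■  
■■■■■■■■■■  
■■■■■■■■■■  
■■■■■■■■■■  
■■■■■■■■■■  
■■■■■■■■■■  
■■■■■■■■■■  
■■■■■■■■■■  
■■■■■■■■■■  
            
            
            
            


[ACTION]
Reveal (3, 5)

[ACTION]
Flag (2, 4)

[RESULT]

■■■■■■■■■■  
■■■■■■■■■■  
■■■■⚑■■■■■  
■■■■■1■■■■  
■■■■■■■■■■  
■■■■■■■■■■  
■■■■■■■■■■  
■■■■■■■■■■  
■■■■■■■■■■  
■■■■■■■■■■  
            
            
            
            


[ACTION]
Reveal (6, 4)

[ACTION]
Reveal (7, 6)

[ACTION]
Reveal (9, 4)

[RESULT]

■■■■■■■■■■  
■■■■■■■■■■  
■■■■⚑■■■■■  
■■■■■1■■■■  
■■■■■■■■■■  
■■■■■■■■■■  
■■■■3■■■■■  
■■■■■■2■■■  
■■■222■■■■  
■■■1 1■■■■  
            
            
            
            


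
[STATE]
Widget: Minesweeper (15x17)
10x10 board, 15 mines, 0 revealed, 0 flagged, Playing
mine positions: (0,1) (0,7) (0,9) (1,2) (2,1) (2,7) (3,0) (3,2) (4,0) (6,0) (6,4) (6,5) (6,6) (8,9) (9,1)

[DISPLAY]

■■■■■■■■■■     
■■■■■■■■■■     
■■■■■■■■■■     
■■■■■■■■■■     
■■■■■■■■■■     
■■■■■■■■■■     
■■■■■■■■■■     
■■■■■■■■■■     
■■■■■■■■■■     
■■■■■■■■■■     
               
               
               
               
               
               
               


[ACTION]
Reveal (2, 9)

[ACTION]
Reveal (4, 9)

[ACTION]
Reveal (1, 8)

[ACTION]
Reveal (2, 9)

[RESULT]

■■■1  1■■■     
■■■1  2■31     
■■■2  1■1      
■■■1  111      
■■■1           
■■■12321       
■■■■■■■1       
■■■■■■■111     
■■■■■■■■■■     
■■■■■■■■■■     
               
               
               
               
               
               
               


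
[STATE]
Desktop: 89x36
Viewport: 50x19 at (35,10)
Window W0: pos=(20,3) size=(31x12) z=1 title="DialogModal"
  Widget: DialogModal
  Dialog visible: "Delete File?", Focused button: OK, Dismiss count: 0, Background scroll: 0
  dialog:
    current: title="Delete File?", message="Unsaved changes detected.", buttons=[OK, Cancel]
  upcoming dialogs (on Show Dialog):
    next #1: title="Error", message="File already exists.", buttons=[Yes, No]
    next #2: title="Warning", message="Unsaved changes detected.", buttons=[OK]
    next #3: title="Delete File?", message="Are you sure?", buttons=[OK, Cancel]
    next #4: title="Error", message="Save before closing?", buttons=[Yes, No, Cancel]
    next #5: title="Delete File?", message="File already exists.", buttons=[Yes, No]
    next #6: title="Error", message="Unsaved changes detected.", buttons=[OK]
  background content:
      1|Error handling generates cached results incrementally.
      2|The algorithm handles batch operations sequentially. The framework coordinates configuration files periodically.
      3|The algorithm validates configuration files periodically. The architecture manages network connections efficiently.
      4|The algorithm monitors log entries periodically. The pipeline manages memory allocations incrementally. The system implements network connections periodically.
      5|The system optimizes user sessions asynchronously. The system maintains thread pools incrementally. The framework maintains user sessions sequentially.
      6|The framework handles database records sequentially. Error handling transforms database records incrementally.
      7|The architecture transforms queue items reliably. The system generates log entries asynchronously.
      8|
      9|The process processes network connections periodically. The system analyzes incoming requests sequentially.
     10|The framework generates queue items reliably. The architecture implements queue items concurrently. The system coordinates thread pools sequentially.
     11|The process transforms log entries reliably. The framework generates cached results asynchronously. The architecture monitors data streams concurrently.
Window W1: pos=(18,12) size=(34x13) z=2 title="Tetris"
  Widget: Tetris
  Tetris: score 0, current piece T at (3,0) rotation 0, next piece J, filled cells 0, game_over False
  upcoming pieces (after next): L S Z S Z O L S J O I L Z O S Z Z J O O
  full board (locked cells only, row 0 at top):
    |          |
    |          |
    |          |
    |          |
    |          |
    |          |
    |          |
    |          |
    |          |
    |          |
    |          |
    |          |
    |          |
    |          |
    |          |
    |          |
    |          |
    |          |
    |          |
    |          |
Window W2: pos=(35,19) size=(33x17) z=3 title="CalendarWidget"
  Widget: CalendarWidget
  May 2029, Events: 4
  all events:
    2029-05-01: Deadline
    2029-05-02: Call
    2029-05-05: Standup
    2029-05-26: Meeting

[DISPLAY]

Cancel      │es┃                                  
────────────┘as┃                                  
━━━━━━━━━━━━━━━━┓                                 
                ┃                                 
────────────────┨                                 
                ┃                                 
                ┃                                 
                ┃                                 
                ┃                                 
┏━━━━━━━━━━━━━━━━━━━━━━━━━━━━━━━┓                 
┃ CalendarWidget                ┃                 
┠───────────────────────────────┨                 
┃            May 2029           ┃                 
┃Mo Tu We Th Fr Sa Su           ┃                 
┃    1*  2*  3  4  5*  6        ┃                 
┃ 7  8  9 10 11 12 13           ┃                 
┃14 15 16 17 18 19 20           ┃                 
┃21 22 23 24 25 26* 27          ┃                 
┃28 29 30 31                    ┃                 


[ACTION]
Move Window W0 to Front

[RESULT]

Cancel      │es┃                                  
────────────┘as┃                                  
re transforms q┃┓                                 
               ┃┃                                 
━━━━━━━━━━━━━━━┛┨                                 
                ┃                                 
                ┃                                 
                ┃                                 
                ┃                                 
┏━━━━━━━━━━━━━━━━━━━━━━━━━━━━━━━┓                 
┃ CalendarWidget                ┃                 
┠───────────────────────────────┨                 
┃            May 2029           ┃                 
┃Mo Tu We Th Fr Sa Su           ┃                 
┃    1*  2*  3  4  5*  6        ┃                 
┃ 7  8  9 10 11 12 13           ┃                 
┃14 15 16 17 18 19 20           ┃                 
┃21 22 23 24 25 26* 27          ┃                 
┃28 29 30 31                    ┃                 


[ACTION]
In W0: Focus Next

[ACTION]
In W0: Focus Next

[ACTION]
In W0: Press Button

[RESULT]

imizes user ses┃                                  
handles databas┃                                  
re transforms q┃┓                                 
               ┃┃                                 
━━━━━━━━━━━━━━━┛┨                                 
                ┃                                 
                ┃                                 
                ┃                                 
                ┃                                 
┏━━━━━━━━━━━━━━━━━━━━━━━━━━━━━━━┓                 
┃ CalendarWidget                ┃                 
┠───────────────────────────────┨                 
┃            May 2029           ┃                 
┃Mo Tu We Th Fr Sa Su           ┃                 
┃    1*  2*  3  4  5*  6        ┃                 
┃ 7  8  9 10 11 12 13           ┃                 
┃14 15 16 17 18 19 20           ┃                 
┃21 22 23 24 25 26* 27          ┃                 
┃28 29 30 31                    ┃                 


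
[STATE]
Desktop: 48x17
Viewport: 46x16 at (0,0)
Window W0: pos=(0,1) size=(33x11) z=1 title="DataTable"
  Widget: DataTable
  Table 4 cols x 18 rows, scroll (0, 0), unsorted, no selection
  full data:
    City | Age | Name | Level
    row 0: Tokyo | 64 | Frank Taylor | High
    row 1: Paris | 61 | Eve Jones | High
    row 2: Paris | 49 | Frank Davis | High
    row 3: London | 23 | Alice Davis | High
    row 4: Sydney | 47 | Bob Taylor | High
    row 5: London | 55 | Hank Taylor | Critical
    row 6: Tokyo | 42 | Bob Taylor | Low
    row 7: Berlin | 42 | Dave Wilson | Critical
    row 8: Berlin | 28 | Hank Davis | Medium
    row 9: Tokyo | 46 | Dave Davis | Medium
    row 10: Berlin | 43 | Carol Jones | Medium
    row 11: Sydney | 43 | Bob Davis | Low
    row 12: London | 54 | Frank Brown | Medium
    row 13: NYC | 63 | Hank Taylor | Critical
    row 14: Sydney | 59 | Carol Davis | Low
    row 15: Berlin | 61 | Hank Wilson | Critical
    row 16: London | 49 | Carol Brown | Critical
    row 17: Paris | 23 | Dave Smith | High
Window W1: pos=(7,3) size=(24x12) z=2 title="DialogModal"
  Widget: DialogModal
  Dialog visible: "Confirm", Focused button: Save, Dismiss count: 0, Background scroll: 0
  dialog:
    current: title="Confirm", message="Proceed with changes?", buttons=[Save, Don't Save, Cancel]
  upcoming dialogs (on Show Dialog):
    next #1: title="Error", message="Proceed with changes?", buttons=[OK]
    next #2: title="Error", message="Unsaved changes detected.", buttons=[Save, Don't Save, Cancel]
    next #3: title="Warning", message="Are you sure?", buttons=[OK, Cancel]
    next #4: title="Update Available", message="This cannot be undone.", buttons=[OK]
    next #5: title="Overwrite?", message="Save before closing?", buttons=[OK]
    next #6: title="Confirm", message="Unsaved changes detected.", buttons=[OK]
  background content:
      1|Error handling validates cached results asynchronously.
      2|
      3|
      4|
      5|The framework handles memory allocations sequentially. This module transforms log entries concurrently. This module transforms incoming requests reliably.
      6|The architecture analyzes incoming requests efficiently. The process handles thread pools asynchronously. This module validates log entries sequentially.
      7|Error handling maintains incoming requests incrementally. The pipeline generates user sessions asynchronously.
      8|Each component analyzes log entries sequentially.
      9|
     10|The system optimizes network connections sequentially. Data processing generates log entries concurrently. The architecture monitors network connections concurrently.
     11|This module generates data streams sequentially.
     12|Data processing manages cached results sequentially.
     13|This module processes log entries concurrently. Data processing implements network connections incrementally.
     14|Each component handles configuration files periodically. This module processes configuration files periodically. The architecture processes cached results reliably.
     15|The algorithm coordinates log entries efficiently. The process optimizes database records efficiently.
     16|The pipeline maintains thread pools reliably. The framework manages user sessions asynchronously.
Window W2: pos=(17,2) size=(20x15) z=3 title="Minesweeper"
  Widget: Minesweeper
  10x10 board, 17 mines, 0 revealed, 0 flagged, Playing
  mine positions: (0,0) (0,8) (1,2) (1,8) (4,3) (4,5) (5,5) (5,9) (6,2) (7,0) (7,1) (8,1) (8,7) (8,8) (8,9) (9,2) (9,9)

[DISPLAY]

                                              
┏━━━━━━━━━━━━━━━━━━━━━━━━━━━━━━━┓             
┃ DataTable      ┏━━━━━━━━━━━━━━━━━━┓         
┠──────┏━━━━━━━━━┃ Minesweeper      ┃         
┃City  ┃ DialogMo┠──────────────────┨         
┃──────┠─────────┃■■■■■■■■■■        ┃         
┃Tokyo ┃Error han┃■■■■■■■■■■        ┃         
┃Paris ┃  ┌──────┃■■■■■■■■■■        ┃         
┃Paris ┃  │    Co┃■■■■■■■■■■        ┃         
┃London┃  │Procee┃■■■■■■■■■■        ┃         
┃Sydney┃Th│[Save]┃■■■■■■■■■■        ┃         
┗━━━━━━┃Th└──────┃■■■■■■■■■■        ┃         
       ┃Error han┃■■■■■■■■■■        ┃         
       ┃Each comp┃■■■■■■■■■■        ┃         
       ┗━━━━━━━━━┃■■■■■■■■■■        ┃         
                 ┃                  ┃         


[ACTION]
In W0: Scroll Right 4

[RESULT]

                                              
┏━━━━━━━━━━━━━━━━━━━━━━━━━━━━━━━┓             
┃ DataTable      ┏━━━━━━━━━━━━━━━━━━┓         
┠──────┏━━━━━━━━━┃ Minesweeper      ┃         
┃ity  │┃ DialogMo┠──────────────────┨         
┃─────┼┠─────────┃■■■■■■■■■■        ┃         
┃okyo │┃Error han┃■■■■■■■■■■        ┃         
┃aris │┃  ┌──────┃■■■■■■■■■■        ┃         
┃aris │┃  │    Co┃■■■■■■■■■■        ┃         
┃ondon│┃  │Procee┃■■■■■■■■■■        ┃         
┃ydney│┃Th│[Save]┃■■■■■■■■■■        ┃         
┗━━━━━━┃Th└──────┃■■■■■■■■■■        ┃         
       ┃Error han┃■■■■■■■■■■        ┃         
       ┃Each comp┃■■■■■■■■■■        ┃         
       ┗━━━━━━━━━┃■■■■■■■■■■        ┃         
                 ┃                  ┃         


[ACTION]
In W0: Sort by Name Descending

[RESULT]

                                              
┏━━━━━━━━━━━━━━━━━━━━━━━━━━━━━━━┓             
┃ DataTable      ┏━━━━━━━━━━━━━━━━━━┓         
┠──────┏━━━━━━━━━┃ Minesweeper      ┃         
┃ity  │┃ DialogMo┠──────────────────┨         
┃─────┼┠─────────┃■■■■■■■■■■        ┃         
┃erlin│┃Error han┃■■■■■■■■■■        ┃         
┃ondon│┃  ┌──────┃■■■■■■■■■■        ┃         
┃YC   │┃  │    Co┃■■■■■■■■■■        ┃         
┃erlin│┃  │Procee┃■■■■■■■■■■        ┃         
┃okyo │┃Th│[Save]┃■■■■■■■■■■        ┃         
┗━━━━━━┃Th└──────┃■■■■■■■■■■        ┃         
       ┃Error han┃■■■■■■■■■■        ┃         
       ┃Each comp┃■■■■■■■■■■        ┃         
       ┗━━━━━━━━━┃■■■■■■■■■■        ┃         
                 ┃                  ┃         


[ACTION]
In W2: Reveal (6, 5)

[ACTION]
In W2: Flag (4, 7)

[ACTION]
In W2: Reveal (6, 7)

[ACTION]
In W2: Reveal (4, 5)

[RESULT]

                                              
┏━━━━━━━━━━━━━━━━━━━━━━━━━━━━━━━┓             
┃ DataTable      ┏━━━━━━━━━━━━━━━━━━┓         
┠──────┏━━━━━━━━━┃ Minesweeper      ┃         
┃ity  │┃ DialogMo┠──────────────────┨         
┃─────┼┠─────────┃✹■■1   2✹■        ┃         
┃erlin│┃Error han┃■■✹1   2✹■        ┃         
┃ondon│┃  ┌──────┃■■■1   111        ┃         
┃YC   │┃  │    Co┃■■■1211           ┃         
┃erlin│┃  │Procee┃■■■✹■✹2 11        ┃         
┃okyo │┃Th│[Save]┃■■■■■✹2 1✹        ┃         
┗━━━━━━┃Th└──────┃■■✹■■11 1■        ┃         
       ┃Error han┃✹✹■■■■123■        ┃         
       ┃Each comp┃■✹■■■■■✹✹✹        ┃         
       ┗━━━━━━━━━┃■■✹■■■■■■✹        ┃         
                 ┃                  ┃         


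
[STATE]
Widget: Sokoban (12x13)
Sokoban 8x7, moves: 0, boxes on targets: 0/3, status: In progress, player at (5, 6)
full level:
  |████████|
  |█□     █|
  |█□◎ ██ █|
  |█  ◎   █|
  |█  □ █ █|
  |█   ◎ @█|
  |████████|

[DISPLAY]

████████    
█□     █    
█□◎ ██ █    
█  ◎   █    
█  □ █ █    
█   ◎ @█    
████████    
Moves: 0  0/
            
            
            
            
            


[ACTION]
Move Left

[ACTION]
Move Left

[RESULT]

████████    
█□     █    
█□◎ ██ █    
█  ◎   █    
█  □ █ █    
█   +  █    
████████    
Moves: 2  0/
            
            
            
            
            


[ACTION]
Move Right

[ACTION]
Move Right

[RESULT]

████████    
█□     █    
█□◎ ██ █    
█  ◎   █    
█  □ █ █    
█   ◎ @█    
████████    
Moves: 4  0/
            
            
            
            
            


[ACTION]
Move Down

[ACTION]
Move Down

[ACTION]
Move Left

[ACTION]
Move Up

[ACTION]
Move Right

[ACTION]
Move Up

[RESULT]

████████    
█□     █    
█□◎ ██ █    
█  ◎   █    
█  □ █@█    
█   ◎  █    
████████    
Moves: 7  0/
            
            
            
            
            


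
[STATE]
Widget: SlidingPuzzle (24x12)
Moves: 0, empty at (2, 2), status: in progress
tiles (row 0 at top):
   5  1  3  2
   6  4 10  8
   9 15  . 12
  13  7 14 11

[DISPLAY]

┌────┬────┬────┬────┐   
│  5 │  1 │  3 │  2 │   
├────┼────┼────┼────┤   
│  6 │  4 │ 10 │  8 │   
├────┼────┼────┼────┤   
│  9 │ 15 │    │ 12 │   
├────┼────┼────┼────┤   
│ 13 │  7 │ 14 │ 11 │   
└────┴────┴────┴────┘   
Moves: 0                
                        
                        


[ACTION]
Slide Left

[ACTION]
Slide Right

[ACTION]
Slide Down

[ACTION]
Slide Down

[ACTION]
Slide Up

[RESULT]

┌────┬────┬────┬────┐   
│  5 │  1 │  3 │  2 │   
├────┼────┼────┼────┤   
│  6 │  4 │    │  8 │   
├────┼────┼────┼────┤   
│  9 │ 15 │ 10 │ 12 │   
├────┼────┼────┼────┤   
│ 13 │  7 │ 14 │ 11 │   
└────┴────┴────┴────┘   
Moves: 5                
                        
                        


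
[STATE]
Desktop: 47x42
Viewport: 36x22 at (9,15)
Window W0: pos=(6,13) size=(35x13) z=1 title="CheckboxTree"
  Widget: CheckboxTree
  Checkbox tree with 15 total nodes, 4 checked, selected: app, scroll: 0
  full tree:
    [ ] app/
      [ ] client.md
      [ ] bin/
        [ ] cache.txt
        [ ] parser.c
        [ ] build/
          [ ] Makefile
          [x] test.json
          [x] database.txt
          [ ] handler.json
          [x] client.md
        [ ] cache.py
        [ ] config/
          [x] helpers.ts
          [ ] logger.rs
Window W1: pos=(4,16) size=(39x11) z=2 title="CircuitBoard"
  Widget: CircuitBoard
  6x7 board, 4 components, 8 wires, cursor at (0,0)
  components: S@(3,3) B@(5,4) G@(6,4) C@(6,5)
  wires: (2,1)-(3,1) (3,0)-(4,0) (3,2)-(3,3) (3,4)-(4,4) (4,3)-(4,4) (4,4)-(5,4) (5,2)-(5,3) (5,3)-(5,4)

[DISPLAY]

───────────────────────────────┨    
━━━━━━━━━━━━━━━━━━━━━━━━━━━━━━━━━┓  
cuitBoard                        ┃  
─────────────────────────────────┨  
 1 2 3 4 5                       ┃  
.]                               ┃  
                                 ┃  
                                 ┃  
                                 ┃  
    ·                            ┃  
    │                            ┃  
━━━━━━━━━━━━━━━━━━━━━━━━━━━━━━━━━┛  
                                    
                                    
                                    
                                    
                                    
                                    
                                    
                                    
                                    
                                    


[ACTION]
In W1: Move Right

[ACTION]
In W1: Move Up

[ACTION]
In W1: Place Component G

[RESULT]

───────────────────────────────┨    
━━━━━━━━━━━━━━━━━━━━━━━━━━━━━━━━━┓  
cuitBoard                        ┃  
─────────────────────────────────┨  
 1 2 3 4 5                       ┃  
   [G]                           ┃  
                                 ┃  
                                 ┃  
                                 ┃  
    ·                            ┃  
    │                            ┃  
━━━━━━━━━━━━━━━━━━━━━━━━━━━━━━━━━┛  
                                    
                                    
                                    
                                    
                                    
                                    
                                    
                                    
                                    
                                    


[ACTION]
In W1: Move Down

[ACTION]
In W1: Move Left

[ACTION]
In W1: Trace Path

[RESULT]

───────────────────────────────┨    
━━━━━━━━━━━━━━━━━━━━━━━━━━━━━━━━━┓  
cuitBoard                        ┃  
─────────────────────────────────┨  
 1 2 3 4 5                       ┃  
    G                            ┃  
                                 ┃  
.]                               ┃  
                                 ┃  
    ·                            ┃  
    │                            ┃  
━━━━━━━━━━━━━━━━━━━━━━━━━━━━━━━━━┛  
                                    
                                    
                                    
                                    
                                    
                                    
                                    
                                    
                                    
                                    


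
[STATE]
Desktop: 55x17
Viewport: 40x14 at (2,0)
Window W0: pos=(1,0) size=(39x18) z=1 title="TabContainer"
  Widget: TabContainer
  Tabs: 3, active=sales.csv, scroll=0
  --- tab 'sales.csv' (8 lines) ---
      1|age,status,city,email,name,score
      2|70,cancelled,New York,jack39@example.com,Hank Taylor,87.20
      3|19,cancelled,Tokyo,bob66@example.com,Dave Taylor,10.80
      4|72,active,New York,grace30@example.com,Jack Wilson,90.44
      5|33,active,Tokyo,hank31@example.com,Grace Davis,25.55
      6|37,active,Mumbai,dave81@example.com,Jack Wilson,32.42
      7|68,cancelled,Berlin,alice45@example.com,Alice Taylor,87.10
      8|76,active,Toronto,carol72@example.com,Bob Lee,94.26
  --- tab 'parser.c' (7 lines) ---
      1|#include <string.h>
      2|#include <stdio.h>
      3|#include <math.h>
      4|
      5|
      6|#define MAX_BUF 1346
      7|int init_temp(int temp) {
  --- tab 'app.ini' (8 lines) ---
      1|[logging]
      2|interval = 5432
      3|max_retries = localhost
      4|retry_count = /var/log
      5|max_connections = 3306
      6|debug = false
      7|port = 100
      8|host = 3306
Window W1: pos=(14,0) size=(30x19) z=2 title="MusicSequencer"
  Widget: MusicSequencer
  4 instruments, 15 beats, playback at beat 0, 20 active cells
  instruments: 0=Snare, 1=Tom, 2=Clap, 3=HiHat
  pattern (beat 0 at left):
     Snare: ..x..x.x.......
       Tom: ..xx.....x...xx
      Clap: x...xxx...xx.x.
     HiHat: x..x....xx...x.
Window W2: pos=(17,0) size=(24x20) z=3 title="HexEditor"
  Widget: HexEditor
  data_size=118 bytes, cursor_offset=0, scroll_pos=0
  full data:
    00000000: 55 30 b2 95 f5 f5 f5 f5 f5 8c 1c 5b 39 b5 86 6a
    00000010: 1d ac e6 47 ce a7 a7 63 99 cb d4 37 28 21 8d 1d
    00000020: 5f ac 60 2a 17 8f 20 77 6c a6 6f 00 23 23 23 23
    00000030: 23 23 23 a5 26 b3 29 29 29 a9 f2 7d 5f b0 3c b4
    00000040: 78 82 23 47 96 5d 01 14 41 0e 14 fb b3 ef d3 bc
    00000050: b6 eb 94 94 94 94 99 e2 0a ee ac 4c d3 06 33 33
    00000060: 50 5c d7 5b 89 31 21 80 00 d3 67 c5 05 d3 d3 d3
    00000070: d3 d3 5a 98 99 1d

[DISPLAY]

━━━━━━━━━━━━┏━━┏━━━━━━━━━━━━━━━━━━━━━━┓━
 TabContaine┃ M┃ HexEditor            ┃ 
────────────┠──┠──────────────────────┨─
[sales.csv]│┃  ┃00000000  55 30 b2 95 ┃ 
────────────┃ S┃00000010  1d ac e6 47 ┃ 
age,status,c┃  ┃00000020  5f ac 60 2a ┃ 
70,cancelled┃  ┃00000030  23 23 23 a5 ┃ 
19,cancelled┃ H┃00000040  78 82 23 47 ┃ 
72,active,Ne┃  ┃00000050  b6 eb 94 94 ┃ 
33,active,To┃  ┃00000060  50 5c d7 5b ┃ 
37,active,Mu┃  ┃00000070  d3 d3 5a 98 ┃ 
68,cancelled┃  ┃                      ┃ 
76,active,To┃  ┃                      ┃ 
            ┃  ┃                      ┃ 


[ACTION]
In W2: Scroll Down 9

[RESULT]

━━━━━━━━━━━━┏━━┏━━━━━━━━━━━━━━━━━━━━━━┓━
 TabContaine┃ M┃ HexEditor            ┃ 
────────────┠──┠──────────────────────┨─
[sales.csv]│┃  ┃00000070  d3 d3 5a 98 ┃ 
────────────┃ S┃                      ┃ 
age,status,c┃  ┃                      ┃ 
70,cancelled┃  ┃                      ┃ 
19,cancelled┃ H┃                      ┃ 
72,active,Ne┃  ┃                      ┃ 
33,active,To┃  ┃                      ┃ 
37,active,Mu┃  ┃                      ┃ 
68,cancelled┃  ┃                      ┃ 
76,active,To┃  ┃                      ┃ 
            ┃  ┃                      ┃ 


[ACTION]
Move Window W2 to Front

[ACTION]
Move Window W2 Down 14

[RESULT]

━━━━━━━━━━━━┏━━┃00000070  d3 d3 5a 98 ┃━
 TabContaine┃ M┃                      ┃ 
────────────┠──┃                      ┃─
[sales.csv]│┃  ┃                      ┃ 
────────────┃ S┃                      ┃ 
age,status,c┃  ┃                      ┃ 
70,cancelled┃  ┃                      ┃ 
19,cancelled┃ H┃                      ┃ 
72,active,Ne┃  ┃                      ┃ 
33,active,To┃  ┃                      ┃ 
37,active,Mu┃  ┃                      ┃ 
68,cancelled┃  ┃                      ┃ 
76,active,To┃  ┃                      ┃ 
            ┃  ┃                      ┃ 


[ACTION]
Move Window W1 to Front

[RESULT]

━━━━━━━━━━━━┏━━━━━━━━━━━━━━━━━━━━━━━━━━━
 TabContaine┃ MusicSequencer            
────────────┠───────────────────────────
[sales.csv]│┃      ▼12345678901234      
────────────┃ Snare··█··█·█·······      
age,status,c┃   Tom··██·····█···██      
70,cancelled┃  Clap█···███···██·█·      
19,cancelled┃ HiHat█··█····██···█·      
72,active,Ne┃                           
33,active,To┃                           
37,active,Mu┃                           
68,cancelled┃                           
76,active,To┃                           
            ┃                           


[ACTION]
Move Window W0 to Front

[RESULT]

━━━━━━━━━━━━━━━━━━━━━━━━━━━━━━━━━━━━━┓━━
 TabContainer                        ┃  
─────────────────────────────────────┨──
[sales.csv]│ parser.c │ app.ini      ┃  
─────────────────────────────────────┃  
age,status,city,email,name,score     ┃  
70,cancelled,New York,jack39@example.┃  
19,cancelled,Tokyo,bob66@example.com,┃  
72,active,New York,grace30@example.co┃  
33,active,Tokyo,hank31@example.com,Gr┃  
37,active,Mumbai,dave81@example.com,J┃  
68,cancelled,Berlin,alice45@example.c┃  
76,active,Toronto,carol72@example.com┃  
                                     ┃  
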